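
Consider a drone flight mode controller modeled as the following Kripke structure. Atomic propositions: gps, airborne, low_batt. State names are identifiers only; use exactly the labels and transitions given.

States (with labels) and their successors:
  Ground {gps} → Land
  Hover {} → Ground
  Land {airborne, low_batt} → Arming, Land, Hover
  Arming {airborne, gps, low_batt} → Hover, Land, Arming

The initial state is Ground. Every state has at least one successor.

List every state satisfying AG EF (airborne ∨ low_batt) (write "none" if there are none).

{Ground, Hover, Land, Arming}

States satisfying EF (airborne ∨ low_batt): {Ground, Hover, Land, Arming}.
States satisfying AG EF (airborne ∨ low_batt): {Ground, Hover, Land, Arming}.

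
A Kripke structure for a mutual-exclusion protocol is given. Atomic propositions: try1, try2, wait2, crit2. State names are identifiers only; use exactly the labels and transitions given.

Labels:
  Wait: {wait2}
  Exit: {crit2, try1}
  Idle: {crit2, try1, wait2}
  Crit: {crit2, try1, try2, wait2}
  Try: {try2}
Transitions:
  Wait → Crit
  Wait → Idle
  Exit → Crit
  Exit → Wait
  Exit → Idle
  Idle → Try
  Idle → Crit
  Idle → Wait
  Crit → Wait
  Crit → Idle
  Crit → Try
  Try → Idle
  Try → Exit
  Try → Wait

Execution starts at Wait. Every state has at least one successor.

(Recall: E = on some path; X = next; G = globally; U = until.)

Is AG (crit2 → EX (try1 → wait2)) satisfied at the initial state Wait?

States satisfying crit2 → EX (try1 → wait2): {Wait, Exit, Idle, Crit, Try}.
States satisfying AG (crit2 → EX (try1 → wait2)): {Wait, Exit, Idle, Crit, Try}.
Every state reachable from Wait satisfies crit2 → EX (try1 → wait2).
Wait ∈ Sat(AG (crit2 → EX (try1 → wait2))).

Holds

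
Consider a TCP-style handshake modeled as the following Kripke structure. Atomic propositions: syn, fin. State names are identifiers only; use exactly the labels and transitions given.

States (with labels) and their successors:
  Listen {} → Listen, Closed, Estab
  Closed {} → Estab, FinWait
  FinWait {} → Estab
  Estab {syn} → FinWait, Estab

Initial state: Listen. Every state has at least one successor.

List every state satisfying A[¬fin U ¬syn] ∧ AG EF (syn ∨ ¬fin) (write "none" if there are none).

{Listen, Closed, FinWait}

States satisfying ¬fin: {Listen, Closed, FinWait, Estab}.
States satisfying ¬syn: {Listen, Closed, FinWait}.
States satisfying A[¬fin U ¬syn]: {Listen, Closed, FinWait}.
States satisfying EF (syn ∨ ¬fin): {Listen, Closed, FinWait, Estab}.
States satisfying AG EF (syn ∨ ¬fin): {Listen, Closed, FinWait, Estab}.
States satisfying A[¬fin U ¬syn] ∧ AG EF (syn ∨ ¬fin): {Listen, Closed, FinWait}.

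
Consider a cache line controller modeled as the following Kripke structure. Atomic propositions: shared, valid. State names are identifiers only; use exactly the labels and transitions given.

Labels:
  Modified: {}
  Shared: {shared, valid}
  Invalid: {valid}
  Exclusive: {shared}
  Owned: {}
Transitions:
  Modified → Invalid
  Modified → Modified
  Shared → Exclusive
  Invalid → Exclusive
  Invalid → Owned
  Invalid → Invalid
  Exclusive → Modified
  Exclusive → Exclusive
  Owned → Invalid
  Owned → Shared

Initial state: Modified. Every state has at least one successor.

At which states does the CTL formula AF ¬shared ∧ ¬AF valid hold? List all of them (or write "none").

{Modified}

States satisfying ¬shared: {Modified, Invalid, Owned}.
States satisfying AF ¬shared: {Modified, Invalid, Owned}.
States satisfying valid: {Shared, Invalid}.
States satisfying AF valid: {Shared, Invalid, Owned}.
States satisfying ¬AF valid: {Modified, Exclusive}.
States satisfying AF ¬shared ∧ ¬AF valid: {Modified}.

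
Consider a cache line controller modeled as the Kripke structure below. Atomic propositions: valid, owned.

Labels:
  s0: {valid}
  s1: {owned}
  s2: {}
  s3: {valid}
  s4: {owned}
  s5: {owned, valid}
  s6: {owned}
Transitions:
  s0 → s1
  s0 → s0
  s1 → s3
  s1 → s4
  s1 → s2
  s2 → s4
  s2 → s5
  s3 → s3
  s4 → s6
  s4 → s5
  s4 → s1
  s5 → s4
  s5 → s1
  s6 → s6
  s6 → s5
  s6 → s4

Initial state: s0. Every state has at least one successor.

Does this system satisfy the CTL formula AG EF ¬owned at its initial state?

Holds

States satisfying EF ¬owned: {s0, s1, s2, s3, s4, s5, s6}.
States satisfying AG EF ¬owned: {s0, s1, s2, s3, s4, s5, s6}.
Every state reachable from s0 satisfies EF ¬owned.
s0 ∈ Sat(AG EF ¬owned).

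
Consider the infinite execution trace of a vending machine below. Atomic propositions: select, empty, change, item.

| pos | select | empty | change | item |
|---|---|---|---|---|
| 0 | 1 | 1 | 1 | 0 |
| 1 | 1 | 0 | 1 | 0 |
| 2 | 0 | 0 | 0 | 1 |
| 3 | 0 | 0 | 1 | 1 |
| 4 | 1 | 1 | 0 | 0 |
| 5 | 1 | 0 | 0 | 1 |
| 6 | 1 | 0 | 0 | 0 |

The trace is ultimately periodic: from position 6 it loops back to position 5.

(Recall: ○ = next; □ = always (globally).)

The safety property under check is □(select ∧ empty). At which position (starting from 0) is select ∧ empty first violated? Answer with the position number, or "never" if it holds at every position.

Check select ∧ empty at each position in order: 0 ✓.
At position 1 the labels are {change, select}, so select ∧ empty is false there. This is the first violation.

1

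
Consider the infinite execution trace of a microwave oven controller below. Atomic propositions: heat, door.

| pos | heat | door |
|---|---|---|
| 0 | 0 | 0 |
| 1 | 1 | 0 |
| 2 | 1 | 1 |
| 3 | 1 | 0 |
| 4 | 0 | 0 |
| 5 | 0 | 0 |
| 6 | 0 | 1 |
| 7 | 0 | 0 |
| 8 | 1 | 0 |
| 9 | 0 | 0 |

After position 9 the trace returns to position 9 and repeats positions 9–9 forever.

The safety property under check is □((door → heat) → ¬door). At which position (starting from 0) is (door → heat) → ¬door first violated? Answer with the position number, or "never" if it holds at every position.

Check (door → heat) → ¬door at each position in order: 0 ✓, 1 ✓.
At position 2 the labels are {door, heat}, so (door → heat) → ¬door is false there. This is the first violation.

2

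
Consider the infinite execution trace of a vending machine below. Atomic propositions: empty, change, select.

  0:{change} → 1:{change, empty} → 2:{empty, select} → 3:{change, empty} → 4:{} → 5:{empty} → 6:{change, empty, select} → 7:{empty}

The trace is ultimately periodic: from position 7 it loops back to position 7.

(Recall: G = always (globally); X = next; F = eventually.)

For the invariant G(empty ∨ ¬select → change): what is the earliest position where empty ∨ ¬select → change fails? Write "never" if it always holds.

Check empty ∨ ¬select → change at each position in order: 0 ✓, 1 ✓.
At position 2 the labels are {empty, select}, so empty ∨ ¬select → change is false there. This is the first violation.

2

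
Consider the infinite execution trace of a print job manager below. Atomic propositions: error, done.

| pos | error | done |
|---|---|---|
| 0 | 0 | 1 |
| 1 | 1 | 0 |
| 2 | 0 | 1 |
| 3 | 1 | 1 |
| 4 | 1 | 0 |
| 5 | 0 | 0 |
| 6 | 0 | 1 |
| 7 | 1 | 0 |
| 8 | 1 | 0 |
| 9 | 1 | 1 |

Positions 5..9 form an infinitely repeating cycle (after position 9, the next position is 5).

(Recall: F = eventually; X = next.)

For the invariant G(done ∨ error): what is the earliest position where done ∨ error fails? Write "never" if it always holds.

5

Check done ∨ error at each position in order: 0 ✓, 1 ✓, 2 ✓, 3 ✓, 4 ✓.
At position 5 the labels are {}, so done ∨ error is false there. This is the first violation.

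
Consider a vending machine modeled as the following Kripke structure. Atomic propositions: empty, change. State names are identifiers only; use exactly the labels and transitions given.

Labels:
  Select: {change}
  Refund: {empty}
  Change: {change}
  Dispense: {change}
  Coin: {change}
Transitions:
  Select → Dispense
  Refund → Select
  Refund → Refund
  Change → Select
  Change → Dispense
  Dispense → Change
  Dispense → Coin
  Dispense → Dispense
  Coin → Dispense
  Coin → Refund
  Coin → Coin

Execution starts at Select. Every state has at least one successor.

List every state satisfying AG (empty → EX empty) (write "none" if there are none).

{Select, Refund, Change, Dispense, Coin}

States satisfying empty → EX empty: {Select, Refund, Change, Dispense, Coin}.
States satisfying AG (empty → EX empty): {Select, Refund, Change, Dispense, Coin}.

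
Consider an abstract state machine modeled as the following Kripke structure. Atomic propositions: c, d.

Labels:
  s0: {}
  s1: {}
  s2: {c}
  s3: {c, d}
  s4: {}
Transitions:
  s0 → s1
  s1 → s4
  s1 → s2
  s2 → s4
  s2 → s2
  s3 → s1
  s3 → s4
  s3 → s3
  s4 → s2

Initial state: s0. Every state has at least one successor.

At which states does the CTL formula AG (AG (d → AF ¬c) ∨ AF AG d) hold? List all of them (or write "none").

{s0, s1, s2, s4}

States satisfying AG (d → AF ¬c) ∨ AF AG d: {s0, s1, s2, s4}.
States satisfying AG (AG (d → AF ¬c) ∨ AF AG d): {s0, s1, s2, s4}.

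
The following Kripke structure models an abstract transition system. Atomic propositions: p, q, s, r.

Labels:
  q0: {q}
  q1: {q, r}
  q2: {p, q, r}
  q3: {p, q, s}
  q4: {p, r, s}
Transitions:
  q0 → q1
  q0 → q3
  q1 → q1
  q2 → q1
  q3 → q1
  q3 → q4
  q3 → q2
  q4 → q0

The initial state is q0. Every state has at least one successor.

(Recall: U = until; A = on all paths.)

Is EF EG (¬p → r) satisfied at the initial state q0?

Satisfied

States satisfying EG (¬p → r): {q1, q2, q3}.
States satisfying EF EG (¬p → r): {q0, q1, q2, q3, q4}.
Some path from q0 reaches a state where EG (¬p → r) holds.
q0 ∈ Sat(EF EG (¬p → r)).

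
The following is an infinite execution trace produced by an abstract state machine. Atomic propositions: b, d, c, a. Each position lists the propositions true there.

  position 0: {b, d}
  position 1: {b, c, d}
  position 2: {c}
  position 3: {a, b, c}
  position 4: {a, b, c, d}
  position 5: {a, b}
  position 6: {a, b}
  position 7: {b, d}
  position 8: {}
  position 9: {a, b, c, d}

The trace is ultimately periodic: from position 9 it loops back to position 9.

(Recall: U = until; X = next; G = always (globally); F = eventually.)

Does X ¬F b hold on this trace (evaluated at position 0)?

The position after 0 is 1; ¬F b is false there.

Does not hold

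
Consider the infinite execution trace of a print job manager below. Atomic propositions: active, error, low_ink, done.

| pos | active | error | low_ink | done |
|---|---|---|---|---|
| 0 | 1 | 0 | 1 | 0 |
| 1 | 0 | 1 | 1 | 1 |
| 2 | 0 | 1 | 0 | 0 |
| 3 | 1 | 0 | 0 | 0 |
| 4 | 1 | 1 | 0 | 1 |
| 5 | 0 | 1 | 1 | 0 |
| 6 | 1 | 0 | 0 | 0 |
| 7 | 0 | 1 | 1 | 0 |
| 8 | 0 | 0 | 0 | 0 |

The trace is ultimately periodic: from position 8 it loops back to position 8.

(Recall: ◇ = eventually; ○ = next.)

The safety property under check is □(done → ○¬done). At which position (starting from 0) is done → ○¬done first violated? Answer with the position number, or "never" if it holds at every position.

done → ○¬done holds at every position 0..8, and those are all the positions the trace ever visits, so the invariant □(done → ○¬done) is never violated.

never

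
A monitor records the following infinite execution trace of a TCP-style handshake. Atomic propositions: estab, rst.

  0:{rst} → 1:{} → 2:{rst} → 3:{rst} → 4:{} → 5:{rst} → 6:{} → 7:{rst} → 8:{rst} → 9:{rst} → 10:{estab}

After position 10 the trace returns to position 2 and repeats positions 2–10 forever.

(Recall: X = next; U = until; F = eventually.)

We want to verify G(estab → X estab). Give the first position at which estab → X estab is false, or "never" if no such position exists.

Check estab → X estab at each position in order: 0 ✓, 1 ✓, 2 ✓, 3 ✓, 4 ✓, 5 ✓, 6 ✓, 7 ✓, 8 ✓, 9 ✓.
At position 10 the labels are {estab} and the next position 2 has {rst}, so estab → X estab is false there. This is the first violation.

10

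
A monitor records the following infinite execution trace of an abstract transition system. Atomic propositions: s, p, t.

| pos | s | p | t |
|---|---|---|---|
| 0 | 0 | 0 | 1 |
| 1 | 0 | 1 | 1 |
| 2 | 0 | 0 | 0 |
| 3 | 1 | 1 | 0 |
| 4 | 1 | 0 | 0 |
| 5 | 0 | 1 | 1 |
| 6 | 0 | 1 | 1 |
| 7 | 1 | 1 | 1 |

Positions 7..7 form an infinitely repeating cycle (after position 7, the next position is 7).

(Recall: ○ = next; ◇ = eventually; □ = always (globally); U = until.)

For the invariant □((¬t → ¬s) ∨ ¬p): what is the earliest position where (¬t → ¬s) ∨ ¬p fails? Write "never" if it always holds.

Check (¬t → ¬s) ∨ ¬p at each position in order: 0 ✓, 1 ✓, 2 ✓.
At position 3 the labels are {p, s}, so (¬t → ¬s) ∨ ¬p is false there. This is the first violation.

3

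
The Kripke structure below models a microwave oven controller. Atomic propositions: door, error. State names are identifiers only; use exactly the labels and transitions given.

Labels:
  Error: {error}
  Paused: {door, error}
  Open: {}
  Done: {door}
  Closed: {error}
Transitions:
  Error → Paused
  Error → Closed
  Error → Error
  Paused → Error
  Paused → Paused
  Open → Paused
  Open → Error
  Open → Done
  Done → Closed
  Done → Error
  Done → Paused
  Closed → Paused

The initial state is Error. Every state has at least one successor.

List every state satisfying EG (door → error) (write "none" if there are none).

{Error, Paused, Open, Closed}

States satisfying door → error: {Error, Paused, Open, Closed}.
States satisfying EG (door → error): {Error, Paused, Open, Closed}.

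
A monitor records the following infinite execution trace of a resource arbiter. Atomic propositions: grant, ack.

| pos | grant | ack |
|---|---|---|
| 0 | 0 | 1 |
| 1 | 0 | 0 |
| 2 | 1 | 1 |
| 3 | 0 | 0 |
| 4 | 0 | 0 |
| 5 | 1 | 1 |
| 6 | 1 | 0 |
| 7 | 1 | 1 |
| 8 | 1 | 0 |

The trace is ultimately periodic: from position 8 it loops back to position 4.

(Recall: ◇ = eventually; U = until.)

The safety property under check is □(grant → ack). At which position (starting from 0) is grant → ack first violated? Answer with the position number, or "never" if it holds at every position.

Check grant → ack at each position in order: 0 ✓, 1 ✓, 2 ✓, 3 ✓, 4 ✓, 5 ✓.
At position 6 the labels are {grant}, so grant → ack is false there. This is the first violation.

6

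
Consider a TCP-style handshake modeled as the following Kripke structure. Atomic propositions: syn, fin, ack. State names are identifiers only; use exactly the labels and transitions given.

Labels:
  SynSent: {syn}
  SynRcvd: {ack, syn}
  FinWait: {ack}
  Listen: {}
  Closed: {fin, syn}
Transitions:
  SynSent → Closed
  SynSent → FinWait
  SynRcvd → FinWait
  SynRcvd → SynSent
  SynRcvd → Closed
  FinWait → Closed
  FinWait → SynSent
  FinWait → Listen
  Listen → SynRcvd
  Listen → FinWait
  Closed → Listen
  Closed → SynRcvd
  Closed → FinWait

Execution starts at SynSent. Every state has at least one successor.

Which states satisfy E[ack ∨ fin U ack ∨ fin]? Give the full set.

States satisfying ack ∨ fin: {SynRcvd, FinWait, Closed}.
States satisfying E[ack ∨ fin U ack ∨ fin]: {SynRcvd, FinWait, Closed}.

{SynRcvd, FinWait, Closed}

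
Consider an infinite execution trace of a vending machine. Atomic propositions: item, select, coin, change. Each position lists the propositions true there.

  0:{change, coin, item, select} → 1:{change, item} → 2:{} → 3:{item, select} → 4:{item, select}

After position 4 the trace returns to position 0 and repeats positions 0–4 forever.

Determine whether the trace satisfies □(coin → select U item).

Satisfied

coin → select U item holds at every position 0..4, and those are all positions ever visited, so □(coin → select U item) holds.
Positions where coin holds: 0.
Check select U item at each: 0→ok.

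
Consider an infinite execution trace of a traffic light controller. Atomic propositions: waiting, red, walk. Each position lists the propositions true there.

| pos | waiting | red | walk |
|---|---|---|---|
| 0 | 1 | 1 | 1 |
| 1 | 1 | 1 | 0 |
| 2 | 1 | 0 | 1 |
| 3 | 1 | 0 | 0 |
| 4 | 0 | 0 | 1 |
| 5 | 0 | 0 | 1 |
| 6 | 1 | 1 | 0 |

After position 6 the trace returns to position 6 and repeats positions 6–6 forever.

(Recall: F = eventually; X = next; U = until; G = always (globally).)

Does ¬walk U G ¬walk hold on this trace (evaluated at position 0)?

Does not hold

Walking from position 0: at position 0, G ¬walk has not yet held and ¬walk fails, so ¬walk U G ¬walk is false.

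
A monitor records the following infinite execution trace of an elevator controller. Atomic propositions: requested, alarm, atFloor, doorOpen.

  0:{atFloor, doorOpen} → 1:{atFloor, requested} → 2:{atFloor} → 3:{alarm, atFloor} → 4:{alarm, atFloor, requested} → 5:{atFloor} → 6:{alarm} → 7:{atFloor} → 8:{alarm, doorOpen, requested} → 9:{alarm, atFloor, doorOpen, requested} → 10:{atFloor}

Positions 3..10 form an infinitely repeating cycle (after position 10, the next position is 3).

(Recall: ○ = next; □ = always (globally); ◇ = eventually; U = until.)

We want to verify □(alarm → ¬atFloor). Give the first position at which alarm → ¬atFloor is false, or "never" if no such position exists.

Check alarm → ¬atFloor at each position in order: 0 ✓, 1 ✓, 2 ✓.
At position 3 the labels are {alarm, atFloor}, so alarm → ¬atFloor is false there. This is the first violation.

3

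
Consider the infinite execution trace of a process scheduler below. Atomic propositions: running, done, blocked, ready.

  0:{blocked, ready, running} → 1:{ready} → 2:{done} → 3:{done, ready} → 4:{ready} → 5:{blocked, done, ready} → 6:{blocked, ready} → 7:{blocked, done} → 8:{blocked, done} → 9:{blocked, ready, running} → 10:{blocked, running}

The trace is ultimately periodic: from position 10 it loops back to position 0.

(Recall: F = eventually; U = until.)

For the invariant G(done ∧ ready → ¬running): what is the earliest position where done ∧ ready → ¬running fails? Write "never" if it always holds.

done ∧ ready → ¬running holds at every position 0..10, and those are all the positions the trace ever visits, so the invariant G(done ∧ ready → ¬running) is never violated.

never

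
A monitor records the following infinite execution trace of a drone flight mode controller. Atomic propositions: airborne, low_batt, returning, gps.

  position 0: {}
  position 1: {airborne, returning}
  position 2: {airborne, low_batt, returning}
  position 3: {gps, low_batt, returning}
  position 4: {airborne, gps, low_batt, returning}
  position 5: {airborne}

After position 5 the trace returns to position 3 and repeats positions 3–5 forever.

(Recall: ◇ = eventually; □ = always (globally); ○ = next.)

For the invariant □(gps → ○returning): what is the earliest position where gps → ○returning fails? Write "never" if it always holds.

Check gps → ○returning at each position in order: 0 ✓, 1 ✓, 2 ✓, 3 ✓.
At position 4 the labels are {airborne, gps, low_batt, returning} and the next position 5 has {airborne}, so gps → ○returning is false there. This is the first violation.

4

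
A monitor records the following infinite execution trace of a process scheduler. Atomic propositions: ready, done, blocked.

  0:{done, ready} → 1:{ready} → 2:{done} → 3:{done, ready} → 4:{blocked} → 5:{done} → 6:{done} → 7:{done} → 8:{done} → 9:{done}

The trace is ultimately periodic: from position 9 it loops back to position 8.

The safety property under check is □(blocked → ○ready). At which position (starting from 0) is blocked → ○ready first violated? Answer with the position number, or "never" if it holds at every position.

4

Check blocked → ○ready at each position in order: 0 ✓, 1 ✓, 2 ✓, 3 ✓.
At position 4 the labels are {blocked} and the next position 5 has {done}, so blocked → ○ready is false there. This is the first violation.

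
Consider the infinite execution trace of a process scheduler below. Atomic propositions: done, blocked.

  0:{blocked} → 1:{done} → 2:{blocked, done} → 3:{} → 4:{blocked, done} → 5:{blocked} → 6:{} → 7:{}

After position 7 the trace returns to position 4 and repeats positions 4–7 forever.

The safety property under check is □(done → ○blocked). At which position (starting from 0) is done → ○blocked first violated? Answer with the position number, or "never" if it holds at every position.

Check done → ○blocked at each position in order: 0 ✓, 1 ✓.
At position 2 the labels are {blocked, done} and the next position 3 has {}, so done → ○blocked is false there. This is the first violation.

2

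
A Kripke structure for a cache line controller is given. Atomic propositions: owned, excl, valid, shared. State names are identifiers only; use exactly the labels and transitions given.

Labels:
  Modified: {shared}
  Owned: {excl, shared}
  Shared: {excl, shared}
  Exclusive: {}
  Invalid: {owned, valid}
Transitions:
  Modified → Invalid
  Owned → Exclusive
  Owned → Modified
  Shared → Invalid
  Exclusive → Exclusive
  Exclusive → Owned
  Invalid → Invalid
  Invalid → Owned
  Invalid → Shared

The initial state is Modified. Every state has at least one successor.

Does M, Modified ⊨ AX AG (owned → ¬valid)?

States satisfying AG (owned → ¬valid): ∅.
States satisfying AX AG (owned → ¬valid): ∅.
Modified ∉ Sat(AX AG (owned → ¬valid)).

No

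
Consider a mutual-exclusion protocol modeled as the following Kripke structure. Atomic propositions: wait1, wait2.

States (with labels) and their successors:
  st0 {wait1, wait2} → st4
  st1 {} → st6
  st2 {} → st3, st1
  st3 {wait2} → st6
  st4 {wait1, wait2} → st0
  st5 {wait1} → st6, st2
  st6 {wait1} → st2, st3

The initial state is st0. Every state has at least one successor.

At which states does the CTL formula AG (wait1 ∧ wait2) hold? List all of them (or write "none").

{st0, st4}

States satisfying wait1 ∧ wait2: {st0, st4}.
States satisfying AG (wait1 ∧ wait2): {st0, st4}.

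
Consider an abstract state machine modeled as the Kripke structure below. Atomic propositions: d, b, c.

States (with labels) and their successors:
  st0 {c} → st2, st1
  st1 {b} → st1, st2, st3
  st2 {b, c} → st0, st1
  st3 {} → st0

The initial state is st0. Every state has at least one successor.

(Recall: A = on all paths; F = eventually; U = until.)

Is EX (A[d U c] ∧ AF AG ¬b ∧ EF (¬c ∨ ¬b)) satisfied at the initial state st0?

Violated

States satisfying A[d U c] ∧ AF AG ¬b ∧ EF (¬c ∨ ¬b): ∅.
States satisfying EX (A[d U c] ∧ AF AG ¬b ∧ EF (¬c ∨ ¬b)): ∅.
No suitable path/successor from st0 witnesses the formula.
st0 ∉ Sat(EX (A[d U c] ∧ AF AG ¬b ∧ EF (¬c ∨ ¬b))).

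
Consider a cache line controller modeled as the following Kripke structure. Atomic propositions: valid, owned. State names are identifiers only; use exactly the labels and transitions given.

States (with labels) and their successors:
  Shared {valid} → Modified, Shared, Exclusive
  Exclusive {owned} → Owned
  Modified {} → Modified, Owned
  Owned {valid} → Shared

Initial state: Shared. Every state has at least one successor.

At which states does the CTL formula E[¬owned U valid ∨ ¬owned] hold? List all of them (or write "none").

States satisfying ¬owned: {Shared, Modified, Owned}.
States satisfying valid ∨ ¬owned: {Shared, Modified, Owned}.
States satisfying E[¬owned U valid ∨ ¬owned]: {Shared, Modified, Owned}.

{Shared, Modified, Owned}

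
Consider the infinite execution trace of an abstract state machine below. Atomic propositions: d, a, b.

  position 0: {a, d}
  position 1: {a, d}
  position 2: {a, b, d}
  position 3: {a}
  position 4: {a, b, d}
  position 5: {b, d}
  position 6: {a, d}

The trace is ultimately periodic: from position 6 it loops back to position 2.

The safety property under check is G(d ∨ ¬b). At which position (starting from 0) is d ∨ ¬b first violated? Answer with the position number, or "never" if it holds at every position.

never

d ∨ ¬b holds at every position 0..6, and those are all the positions the trace ever visits, so the invariant G(d ∨ ¬b) is never violated.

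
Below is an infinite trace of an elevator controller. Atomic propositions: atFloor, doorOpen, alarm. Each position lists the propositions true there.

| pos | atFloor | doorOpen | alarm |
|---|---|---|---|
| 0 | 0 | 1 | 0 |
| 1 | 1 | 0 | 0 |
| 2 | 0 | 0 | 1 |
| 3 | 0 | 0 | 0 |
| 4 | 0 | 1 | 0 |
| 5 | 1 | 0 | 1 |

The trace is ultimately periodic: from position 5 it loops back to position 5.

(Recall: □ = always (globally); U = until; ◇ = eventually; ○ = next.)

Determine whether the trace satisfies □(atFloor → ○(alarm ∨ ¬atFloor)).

atFloor → ○(alarm ∨ ¬atFloor) holds at every position 0..5, and those are all positions ever visited, so □(atFloor → ○(alarm ∨ ¬atFloor)) holds.
Positions where atFloor holds: 1, 5.
Check ○(alarm ∨ ¬atFloor) at each: 1→ok, 5→ok.

Yes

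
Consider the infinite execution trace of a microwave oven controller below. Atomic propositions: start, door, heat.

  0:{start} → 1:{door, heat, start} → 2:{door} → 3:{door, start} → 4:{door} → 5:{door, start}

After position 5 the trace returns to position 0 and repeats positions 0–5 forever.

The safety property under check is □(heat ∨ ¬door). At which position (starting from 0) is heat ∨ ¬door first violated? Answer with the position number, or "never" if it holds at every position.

Check heat ∨ ¬door at each position in order: 0 ✓, 1 ✓.
At position 2 the labels are {door}, so heat ∨ ¬door is false there. This is the first violation.

2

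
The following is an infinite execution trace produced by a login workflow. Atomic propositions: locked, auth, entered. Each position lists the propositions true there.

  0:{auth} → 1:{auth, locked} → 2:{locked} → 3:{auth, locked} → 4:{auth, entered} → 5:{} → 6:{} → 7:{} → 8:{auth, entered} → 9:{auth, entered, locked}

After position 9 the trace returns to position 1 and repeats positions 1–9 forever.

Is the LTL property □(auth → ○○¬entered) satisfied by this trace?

Holds

auth → ○○¬entered holds at every position 0..9, and those are all positions ever visited, so □(auth → ○○¬entered) holds.
Positions where auth holds: 0, 1, 3, 4, 8, 9.
Check ○○¬entered at each: 0→ok, 1→ok, 3→ok, 4→ok, 8→ok, 9→ok.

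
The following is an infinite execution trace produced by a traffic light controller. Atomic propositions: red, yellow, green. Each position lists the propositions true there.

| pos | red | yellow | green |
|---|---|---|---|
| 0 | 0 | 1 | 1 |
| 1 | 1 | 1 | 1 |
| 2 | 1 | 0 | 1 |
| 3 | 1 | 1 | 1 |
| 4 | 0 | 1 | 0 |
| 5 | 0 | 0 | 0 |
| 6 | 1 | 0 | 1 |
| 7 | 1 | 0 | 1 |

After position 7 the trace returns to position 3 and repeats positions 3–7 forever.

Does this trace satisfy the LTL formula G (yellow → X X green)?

yellow → X X green must hold at every position from 0 onward. It fails at position 3, so G (yellow → X X green) is false.
Positions where yellow holds: 0, 1, 3, 4.
Check X X green at each: 0→ok, 1→ok, 3→fails, 4→ok.

Does not hold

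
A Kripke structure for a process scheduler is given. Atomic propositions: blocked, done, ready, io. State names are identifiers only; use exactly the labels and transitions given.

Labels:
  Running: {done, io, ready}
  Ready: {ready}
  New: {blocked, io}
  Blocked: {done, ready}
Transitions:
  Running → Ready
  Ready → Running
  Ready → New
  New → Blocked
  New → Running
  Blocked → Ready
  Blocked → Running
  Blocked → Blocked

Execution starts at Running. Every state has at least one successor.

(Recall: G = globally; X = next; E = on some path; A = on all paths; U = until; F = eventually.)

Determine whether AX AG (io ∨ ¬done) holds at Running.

States satisfying AG (io ∨ ¬done): ∅.
States satisfying AX AG (io ∨ ¬done): ∅.
Running ∉ Sat(AX AG (io ∨ ¬done)).

No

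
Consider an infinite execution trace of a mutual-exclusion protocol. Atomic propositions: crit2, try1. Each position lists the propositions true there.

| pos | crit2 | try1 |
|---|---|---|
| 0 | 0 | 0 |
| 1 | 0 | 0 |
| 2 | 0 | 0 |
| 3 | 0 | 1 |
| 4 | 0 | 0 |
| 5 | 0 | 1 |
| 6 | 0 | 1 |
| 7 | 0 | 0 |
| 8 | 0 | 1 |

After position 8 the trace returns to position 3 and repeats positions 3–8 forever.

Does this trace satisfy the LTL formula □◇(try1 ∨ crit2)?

◇(try1 ∨ crit2) holds at every position 0..8, and those are all positions ever visited, so □◇(try1 ∨ crit2) holds.

Yes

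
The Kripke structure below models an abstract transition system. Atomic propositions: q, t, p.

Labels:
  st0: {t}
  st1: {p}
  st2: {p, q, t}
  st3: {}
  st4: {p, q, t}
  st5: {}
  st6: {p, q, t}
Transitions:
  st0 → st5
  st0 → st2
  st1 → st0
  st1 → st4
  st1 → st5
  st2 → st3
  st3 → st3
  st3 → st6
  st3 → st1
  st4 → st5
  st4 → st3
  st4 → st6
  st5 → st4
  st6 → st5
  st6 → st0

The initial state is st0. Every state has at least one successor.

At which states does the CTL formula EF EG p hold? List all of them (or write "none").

States satisfying EG p: ∅.
States satisfying EF EG p: ∅.

none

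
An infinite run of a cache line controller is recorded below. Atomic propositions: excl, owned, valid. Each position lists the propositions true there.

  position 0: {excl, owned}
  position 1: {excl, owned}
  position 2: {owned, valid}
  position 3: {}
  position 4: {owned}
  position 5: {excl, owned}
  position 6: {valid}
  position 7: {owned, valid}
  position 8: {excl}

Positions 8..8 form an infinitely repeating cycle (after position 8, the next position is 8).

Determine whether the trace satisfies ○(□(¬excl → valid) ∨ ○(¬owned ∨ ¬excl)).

Holds

The position after 0 is 1; □(¬excl → valid) ∨ ○(¬owned ∨ ¬excl) is true there.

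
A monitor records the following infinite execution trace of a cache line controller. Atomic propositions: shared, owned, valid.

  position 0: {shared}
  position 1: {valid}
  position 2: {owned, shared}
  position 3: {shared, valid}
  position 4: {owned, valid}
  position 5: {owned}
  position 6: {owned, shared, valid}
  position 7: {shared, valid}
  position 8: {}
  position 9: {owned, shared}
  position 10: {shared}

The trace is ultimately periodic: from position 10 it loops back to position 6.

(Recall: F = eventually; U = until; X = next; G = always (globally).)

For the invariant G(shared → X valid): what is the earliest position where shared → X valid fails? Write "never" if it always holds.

Check shared → X valid at each position in order: 0 ✓, 1 ✓, 2 ✓, 3 ✓, 4 ✓, 5 ✓, 6 ✓.
At position 7 the labels are {shared, valid} and the next position 8 has {}, so shared → X valid is false there. This is the first violation.

7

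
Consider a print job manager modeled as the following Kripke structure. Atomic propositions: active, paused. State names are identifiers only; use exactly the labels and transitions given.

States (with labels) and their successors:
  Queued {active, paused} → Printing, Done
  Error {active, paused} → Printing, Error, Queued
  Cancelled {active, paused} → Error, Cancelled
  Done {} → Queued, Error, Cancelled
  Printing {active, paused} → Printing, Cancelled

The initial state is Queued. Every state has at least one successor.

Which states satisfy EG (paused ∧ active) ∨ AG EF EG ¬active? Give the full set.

States satisfying paused ∧ active: {Queued, Error, Cancelled, Printing}.
States satisfying EG (paused ∧ active): {Queued, Error, Cancelled, Printing}.
States satisfying EF EG ¬active: ∅.
States satisfying AG EF EG ¬active: ∅.
States satisfying EG (paused ∧ active) ∨ AG EF EG ¬active: {Queued, Error, Cancelled, Printing}.

{Queued, Error, Cancelled, Printing}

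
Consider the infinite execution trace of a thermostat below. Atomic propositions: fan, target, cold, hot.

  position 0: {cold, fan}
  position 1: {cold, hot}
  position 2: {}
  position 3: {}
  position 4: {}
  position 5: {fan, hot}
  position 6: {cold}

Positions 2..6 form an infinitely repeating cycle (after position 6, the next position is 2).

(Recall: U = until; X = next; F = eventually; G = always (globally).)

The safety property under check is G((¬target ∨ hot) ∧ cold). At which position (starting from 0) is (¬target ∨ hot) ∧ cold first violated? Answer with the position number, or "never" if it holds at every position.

2

Check (¬target ∨ hot) ∧ cold at each position in order: 0 ✓, 1 ✓.
At position 2 the labels are {}, so (¬target ∨ hot) ∧ cold is false there. This is the first violation.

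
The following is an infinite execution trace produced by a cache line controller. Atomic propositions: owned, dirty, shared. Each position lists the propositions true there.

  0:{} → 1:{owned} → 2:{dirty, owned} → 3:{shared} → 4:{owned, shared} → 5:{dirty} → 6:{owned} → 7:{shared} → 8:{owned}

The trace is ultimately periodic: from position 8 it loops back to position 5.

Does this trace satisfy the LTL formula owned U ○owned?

Walking from position 0: ○owned first holds at position 0, and owned holds at every earlier position along the way, so owned U ○owned holds.

Yes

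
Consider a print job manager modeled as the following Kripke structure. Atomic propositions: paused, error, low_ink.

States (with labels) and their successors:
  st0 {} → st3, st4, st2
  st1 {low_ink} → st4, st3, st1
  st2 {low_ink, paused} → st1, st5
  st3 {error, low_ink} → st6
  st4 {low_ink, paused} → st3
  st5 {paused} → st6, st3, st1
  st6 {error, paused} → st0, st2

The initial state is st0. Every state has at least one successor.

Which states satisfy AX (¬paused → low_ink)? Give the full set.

States satisfying ¬paused → low_ink: {st1, st2, st3, st4, st5, st6}.
States satisfying AX (¬paused → low_ink): {st0, st1, st2, st3, st4, st5}.

{st0, st1, st2, st3, st4, st5}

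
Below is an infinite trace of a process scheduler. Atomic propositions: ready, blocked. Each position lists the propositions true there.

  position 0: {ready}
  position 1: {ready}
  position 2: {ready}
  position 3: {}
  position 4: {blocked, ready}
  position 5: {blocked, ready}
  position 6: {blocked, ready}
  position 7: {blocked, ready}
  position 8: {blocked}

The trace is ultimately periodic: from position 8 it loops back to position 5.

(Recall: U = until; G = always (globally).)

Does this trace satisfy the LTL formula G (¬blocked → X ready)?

¬blocked → X ready must hold at every position from 0 onward. It fails at position 2, so G (¬blocked → X ready) is false.
Positions where ¬blocked holds: 0, 1, 2, 3.
Check X ready at each: 0→ok, 1→ok, 2→fails, 3→ok.

Does not hold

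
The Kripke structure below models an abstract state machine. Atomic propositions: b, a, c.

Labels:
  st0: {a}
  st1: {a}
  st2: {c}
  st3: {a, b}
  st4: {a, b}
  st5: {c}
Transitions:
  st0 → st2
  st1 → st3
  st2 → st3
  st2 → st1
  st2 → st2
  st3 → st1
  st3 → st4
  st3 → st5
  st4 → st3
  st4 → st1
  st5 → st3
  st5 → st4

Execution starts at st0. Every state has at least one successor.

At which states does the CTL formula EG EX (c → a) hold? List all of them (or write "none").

States satisfying EX (c → a): {st1, st2, st3, st4, st5}.
States satisfying EG EX (c → a): {st1, st2, st3, st4, st5}.

{st1, st2, st3, st4, st5}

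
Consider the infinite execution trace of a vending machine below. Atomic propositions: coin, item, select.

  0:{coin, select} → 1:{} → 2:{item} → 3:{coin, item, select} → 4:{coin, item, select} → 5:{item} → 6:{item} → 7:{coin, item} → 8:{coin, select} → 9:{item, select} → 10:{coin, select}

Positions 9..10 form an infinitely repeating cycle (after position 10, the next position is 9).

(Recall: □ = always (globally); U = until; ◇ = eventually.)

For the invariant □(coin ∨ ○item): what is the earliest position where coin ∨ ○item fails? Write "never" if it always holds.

9

Check coin ∨ ○item at each position in order: 0 ✓, 1 ✓, 2 ✓, 3 ✓, 4 ✓, 5 ✓, 6 ✓, 7 ✓, 8 ✓.
At position 9 the labels are {item, select} and the next position 10 has {coin, select}, so coin ∨ ○item is false there. This is the first violation.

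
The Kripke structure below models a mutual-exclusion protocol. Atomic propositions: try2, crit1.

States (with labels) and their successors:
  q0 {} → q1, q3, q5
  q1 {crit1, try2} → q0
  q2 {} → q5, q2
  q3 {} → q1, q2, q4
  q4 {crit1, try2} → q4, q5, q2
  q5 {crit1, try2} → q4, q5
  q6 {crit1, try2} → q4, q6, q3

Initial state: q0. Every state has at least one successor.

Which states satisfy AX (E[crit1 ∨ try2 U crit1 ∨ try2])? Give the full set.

{q5}

States satisfying E[crit1 ∨ try2 U crit1 ∨ try2]: {q1, q4, q5, q6}.
States satisfying AX (E[crit1 ∨ try2 U crit1 ∨ try2]): {q5}.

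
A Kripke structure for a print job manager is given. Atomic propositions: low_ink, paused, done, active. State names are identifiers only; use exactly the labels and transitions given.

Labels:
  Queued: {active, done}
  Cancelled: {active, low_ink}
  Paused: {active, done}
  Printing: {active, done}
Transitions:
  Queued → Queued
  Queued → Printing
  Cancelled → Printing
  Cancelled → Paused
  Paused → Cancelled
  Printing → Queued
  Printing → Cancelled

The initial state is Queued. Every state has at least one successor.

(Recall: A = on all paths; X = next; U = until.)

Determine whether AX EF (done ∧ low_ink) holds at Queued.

Violated

States satisfying EF (done ∧ low_ink): ∅.
States satisfying AX EF (done ∧ low_ink): ∅.
Queued ∉ Sat(AX EF (done ∧ low_ink)).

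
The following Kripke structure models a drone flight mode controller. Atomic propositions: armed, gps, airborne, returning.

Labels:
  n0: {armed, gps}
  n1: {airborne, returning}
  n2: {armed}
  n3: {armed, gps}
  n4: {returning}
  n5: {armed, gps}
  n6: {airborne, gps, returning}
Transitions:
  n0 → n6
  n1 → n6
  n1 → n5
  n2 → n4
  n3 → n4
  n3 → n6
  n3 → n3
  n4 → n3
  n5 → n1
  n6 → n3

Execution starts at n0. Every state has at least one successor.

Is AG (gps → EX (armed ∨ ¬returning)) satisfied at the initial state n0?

No

States satisfying gps → EX (armed ∨ ¬returning): {n1, n2, n3, n4, n6}.
States satisfying AG (gps → EX (armed ∨ ¬returning)): {n2, n3, n4, n6}.
n0 is reachable from n0 and violates gps → EX (armed ∨ ¬returning), so AG fails at n0.
n0 ∉ Sat(AG (gps → EX (armed ∨ ¬returning))).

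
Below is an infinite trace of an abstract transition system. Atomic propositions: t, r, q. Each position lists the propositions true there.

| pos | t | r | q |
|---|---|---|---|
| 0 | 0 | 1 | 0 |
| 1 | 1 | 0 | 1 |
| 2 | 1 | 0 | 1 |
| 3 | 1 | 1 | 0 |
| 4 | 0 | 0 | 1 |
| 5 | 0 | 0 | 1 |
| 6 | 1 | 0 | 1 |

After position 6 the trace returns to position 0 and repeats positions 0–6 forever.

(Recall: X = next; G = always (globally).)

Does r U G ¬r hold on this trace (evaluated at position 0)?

No

Walking from position 0: at position 1, G ¬r has not yet held and r fails, so r U G ¬r is false.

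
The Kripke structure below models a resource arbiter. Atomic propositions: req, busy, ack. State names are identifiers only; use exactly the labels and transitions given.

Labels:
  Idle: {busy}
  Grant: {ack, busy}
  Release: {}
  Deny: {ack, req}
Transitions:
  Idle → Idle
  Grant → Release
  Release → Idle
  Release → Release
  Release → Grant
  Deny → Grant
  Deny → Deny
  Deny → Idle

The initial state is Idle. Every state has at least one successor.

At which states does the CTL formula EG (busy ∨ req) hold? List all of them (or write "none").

States satisfying busy ∨ req: {Idle, Grant, Deny}.
States satisfying EG (busy ∨ req): {Idle, Deny}.

{Idle, Deny}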